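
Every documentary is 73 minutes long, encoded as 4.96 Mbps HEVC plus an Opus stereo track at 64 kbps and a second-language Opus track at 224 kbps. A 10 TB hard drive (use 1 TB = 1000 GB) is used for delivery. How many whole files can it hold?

73 min = 4380 s
Audio total: 64 + 224 = 288 kbps = 0.288 Mbps.
Total bitrate: 5.248 Mbps.
Per item: 5.248 Mbps × 4380 s = 22,986 Mb = 2,873 MB.
Capacity: 10 TB = 80,000,000 Mb; 3480.34 items → 3480 complete.

3480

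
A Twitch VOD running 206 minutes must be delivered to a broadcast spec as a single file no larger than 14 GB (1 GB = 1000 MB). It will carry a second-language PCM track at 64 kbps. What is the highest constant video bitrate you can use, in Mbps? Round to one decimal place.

9.0 Mbps

Budget: 14 GB = 112000.0 Mb.
206 min = 12360 s
Total bitrate budget: 112000.0 Mb / 12360 s = 9.061 Mbps.
Audio: 64 kbps = 0.064 Mbps.
Video: 9.061 − 0.064 = 8.997 Mbps.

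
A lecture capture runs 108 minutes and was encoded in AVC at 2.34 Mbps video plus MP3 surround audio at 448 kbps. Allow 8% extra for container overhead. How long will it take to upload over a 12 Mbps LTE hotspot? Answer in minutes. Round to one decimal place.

27.1 minutes

108 min = 6480 s
Audio: 448 kbps = 0.448 Mbps.
Total bitrate: 2.788 Mbps.
File: 2.788 Mbps × 6480 s = 18066.2 Mb.
With 8% container overhead: ×1.08. → 19511.5 Mb.
At 12 Mbps: 19511.5 / 12 = 1626.0 s ≈ 27.1 minutes.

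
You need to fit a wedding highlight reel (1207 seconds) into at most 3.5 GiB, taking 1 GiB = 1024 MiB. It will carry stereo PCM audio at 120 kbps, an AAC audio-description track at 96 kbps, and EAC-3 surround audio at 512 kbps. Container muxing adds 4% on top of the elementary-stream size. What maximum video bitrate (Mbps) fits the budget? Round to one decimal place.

23.2 Mbps

Budget: 3.5 GiB = 30064.8 Mb.
Stream payload after overhead: 30064.8 / 1.04 = 28908.4 Mb.
Total bitrate budget: 28908.4 Mb / 1207 s = 23.951 Mbps.
Audio total: 120 + 96 + 512 = 728 kbps = 0.728 Mbps.
Video: 23.951 − 0.728 = 23.223 Mbps.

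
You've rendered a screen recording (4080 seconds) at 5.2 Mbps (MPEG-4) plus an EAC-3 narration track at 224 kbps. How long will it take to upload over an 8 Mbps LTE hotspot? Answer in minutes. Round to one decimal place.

Audio: 224 kbps = 0.224 Mbps.
Total bitrate: 5.424 Mbps.
File: 5.424 Mbps × 4080 s = 22129.9 Mb.
At 8 Mbps: 22129.9 / 8 = 2766.2 s ≈ 46.1 minutes.

46.1 minutes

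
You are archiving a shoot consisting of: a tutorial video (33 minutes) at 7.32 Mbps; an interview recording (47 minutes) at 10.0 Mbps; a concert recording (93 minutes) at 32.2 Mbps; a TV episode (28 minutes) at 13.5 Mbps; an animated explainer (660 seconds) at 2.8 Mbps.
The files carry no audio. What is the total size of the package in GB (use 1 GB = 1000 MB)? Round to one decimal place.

30.9 GB

tutorial video: 7.320 Mbps × 1980 s = 14493.6 Mb
interview recording: 10.000 Mbps × 2820 s = 28200.0 Mb
concert recording: 32.200 Mbps × 5580 s = 179676.0 Mb
TV episode: 13.500 Mbps × 1680 s = 22680.0 Mb
animated explainer: 2.800 Mbps × 660 s = 1848.0 Mb
Total: 246897.6 Mb = 30862.2 MB.
= 30.86 GB.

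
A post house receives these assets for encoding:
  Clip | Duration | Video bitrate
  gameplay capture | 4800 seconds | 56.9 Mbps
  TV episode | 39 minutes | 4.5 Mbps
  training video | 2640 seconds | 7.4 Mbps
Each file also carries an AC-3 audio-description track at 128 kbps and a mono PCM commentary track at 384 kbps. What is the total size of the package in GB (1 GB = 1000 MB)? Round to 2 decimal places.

38.52 GB

Audio total: 128 + 384 = 512 kbps = 0.512 Mbps.
gameplay capture: 57.412 Mbps × 4800 s = 275577.6 Mb
TV episode: 5.012 Mbps × 2340 s = 11728.1 Mb
training video: 7.912 Mbps × 2640 s = 20887.7 Mb
Total: 308193.4 Mb = 38524.2 MB.
= 38.52 GB.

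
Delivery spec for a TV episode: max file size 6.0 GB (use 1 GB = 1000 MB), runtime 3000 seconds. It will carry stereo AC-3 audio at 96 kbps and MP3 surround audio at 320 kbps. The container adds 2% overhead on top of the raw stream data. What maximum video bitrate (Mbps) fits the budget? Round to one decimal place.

Budget: 6.0 GB = 48000.0 Mb.
Stream payload after overhead: 48000.0 / 1.02 = 47058.8 Mb.
Total bitrate budget: 47058.8 Mb / 3000 s = 15.686 Mbps.
Audio total: 96 + 320 = 416 kbps = 0.416 Mbps.
Video: 15.686 − 0.416 = 15.270 Mbps.

15.3 Mbps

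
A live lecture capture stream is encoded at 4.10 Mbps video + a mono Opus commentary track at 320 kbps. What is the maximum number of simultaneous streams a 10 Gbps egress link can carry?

Audio: 320 kbps = 0.320 Mbps.
Per-viewer media rate: 4.420 Mbps.
10 Gbps = 10,000 Mbps; 10,000 / 4.420 = 2262.44 → 2262 viewers.

2262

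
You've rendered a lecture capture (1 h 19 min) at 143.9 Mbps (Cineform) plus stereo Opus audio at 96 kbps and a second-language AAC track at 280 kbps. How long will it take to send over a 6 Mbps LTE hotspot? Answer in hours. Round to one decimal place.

1 h 19 min = 79 min = 4740 s
Audio total: 96 + 280 = 376 kbps = 0.376 Mbps.
Total bitrate: 144.276 Mbps.
File: 144.276 Mbps × 4740 s = 683868.2 Mb.
At 6 Mbps: 683868.2 / 6 = 113978.0 s ≈ 31.7 hours.

31.7 hours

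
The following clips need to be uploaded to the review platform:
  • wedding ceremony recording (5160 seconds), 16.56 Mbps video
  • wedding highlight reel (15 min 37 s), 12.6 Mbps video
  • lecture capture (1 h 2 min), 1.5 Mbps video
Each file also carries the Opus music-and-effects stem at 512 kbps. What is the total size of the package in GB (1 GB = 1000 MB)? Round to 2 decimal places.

Audio: 512 kbps = 0.512 Mbps.
wedding ceremony recording: 17.072 Mbps × 5160 s = 88091.5 Mb
wedding highlight reel: 13.112 Mbps × 937 s = 12285.9 Mb
lecture capture: 2.012 Mbps × 3720 s = 7484.6 Mb
Total: 107862.1 Mb = 13482.8 MB.
= 13.48 GB.

13.48 GB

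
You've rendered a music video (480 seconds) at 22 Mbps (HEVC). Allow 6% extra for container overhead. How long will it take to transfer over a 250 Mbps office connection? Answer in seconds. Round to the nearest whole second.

File: 22.000 Mbps × 480 s = 10560.0 Mb.
With 6% container overhead: ×1.06. → 11193.6 Mb.
At 250 Mbps: 11193.6 / 250 = 44.8 s ≈ 44.8 seconds.

45 seconds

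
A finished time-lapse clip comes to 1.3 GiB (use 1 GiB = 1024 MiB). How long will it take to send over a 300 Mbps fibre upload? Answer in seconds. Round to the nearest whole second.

File: 1.3 GiB = 11166.9 Mb.
At 300 Mbps: 11166.9 / 300 = 37.2 s ≈ 37.2 seconds.

37 seconds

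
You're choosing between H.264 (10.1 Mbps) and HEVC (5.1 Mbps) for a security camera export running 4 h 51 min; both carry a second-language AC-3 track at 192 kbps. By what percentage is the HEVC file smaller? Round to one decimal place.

4 h 51 min = 291 min = 17460 s
Audio: 192 kbps = 0.192 Mbps.
H.264: 10.292 Mbps × 17460 s = 179698.3 Mb = 20.920 GiB.
HEVC: 5.292 Mbps × 17460 s = 92398.3 Mb = 10.757 GiB.
Reduction: (1 − 10.757/20.920) × 100 = 48.58%.

48.6%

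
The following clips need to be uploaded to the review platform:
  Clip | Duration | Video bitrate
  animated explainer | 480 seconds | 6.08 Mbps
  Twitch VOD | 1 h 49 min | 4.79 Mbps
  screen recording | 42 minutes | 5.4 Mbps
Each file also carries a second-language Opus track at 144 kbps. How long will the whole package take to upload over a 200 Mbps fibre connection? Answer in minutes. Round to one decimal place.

4.1 minutes

Audio: 144 kbps = 0.144 Mbps.
animated explainer: 6.224 Mbps × 480 s = 2987.5 Mb
Twitch VOD: 4.934 Mbps × 6540 s = 32268.4 Mb
screen recording: 5.544 Mbps × 2520 s = 13970.9 Mb
Total: 49226.8 Mb = 6153.3 MB.
At 200 Mbps: 49226.8 / 200 = 246 s ≈ 4.1 minutes.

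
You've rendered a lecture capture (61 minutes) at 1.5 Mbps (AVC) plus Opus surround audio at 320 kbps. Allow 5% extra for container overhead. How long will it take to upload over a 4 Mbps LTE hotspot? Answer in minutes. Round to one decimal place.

61 min = 3660 s
Audio: 320 kbps = 0.320 Mbps.
Total bitrate: 1.820 Mbps.
File: 1.820 Mbps × 3660 s = 6661.2 Mb.
With 5% container overhead: ×1.05. → 6994.3 Mb.
At 4 Mbps: 6994.3 / 4 = 1748.6 s ≈ 29.1 minutes.

29.1 minutes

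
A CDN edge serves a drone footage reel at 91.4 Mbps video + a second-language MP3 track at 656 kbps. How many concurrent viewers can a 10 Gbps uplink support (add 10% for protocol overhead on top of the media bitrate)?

Audio: 656 kbps = 0.656 Mbps.
Per-viewer media rate: 92.056 Mbps.
On the wire with 10% overhead: 101.262 Mbps.
10 Gbps = 10,000 Mbps; 10,000 / 101.262 = 98.75 → 98 viewers.

98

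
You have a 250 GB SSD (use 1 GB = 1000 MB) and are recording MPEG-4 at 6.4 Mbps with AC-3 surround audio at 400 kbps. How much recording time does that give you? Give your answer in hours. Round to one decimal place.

81.7 hours

Audio: 400 kbps = 0.400 Mbps.
Total bitrate: 6.4 + 0.400 = 6.800 Mbps.
Capacity: 250 GB = 2,000,000 Mb.
Recording time: 2,000,000 / 6.800 = 294,118 s ≈ 81.7 hours.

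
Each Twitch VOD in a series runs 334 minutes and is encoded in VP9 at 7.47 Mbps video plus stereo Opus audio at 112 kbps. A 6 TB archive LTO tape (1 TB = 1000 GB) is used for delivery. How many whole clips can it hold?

315

334 min = 20040 s
Audio: 112 kbps = 0.112 Mbps.
Total bitrate: 7.582 Mbps.
Per item: 7.582 Mbps × 20040 s = 151,943 Mb = 18,993 MB.
Capacity: 6 TB = 48,000,000 Mb; 315.91 items → 315 complete.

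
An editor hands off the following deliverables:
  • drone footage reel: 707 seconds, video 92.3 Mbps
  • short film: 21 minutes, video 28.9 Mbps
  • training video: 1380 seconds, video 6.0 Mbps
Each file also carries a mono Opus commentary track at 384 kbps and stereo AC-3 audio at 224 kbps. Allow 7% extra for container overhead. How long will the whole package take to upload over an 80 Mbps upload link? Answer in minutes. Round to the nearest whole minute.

25 minutes

Audio total: 384 + 224 = 608 kbps = 0.608 Mbps.
drone footage reel: 92.908 Mbps × 707 s × 1.07 = 70284.0 Mb
short film: 29.508 Mbps × 1260 s × 1.07 = 39782.7 Mb
training video: 6.608 Mbps × 1380 s × 1.07 = 9757.4 Mb
Total: 119824.0 Mb = 14978.0 MB.
At 80 Mbps: 119824.0 / 80 = 1498 s ≈ 25 minutes.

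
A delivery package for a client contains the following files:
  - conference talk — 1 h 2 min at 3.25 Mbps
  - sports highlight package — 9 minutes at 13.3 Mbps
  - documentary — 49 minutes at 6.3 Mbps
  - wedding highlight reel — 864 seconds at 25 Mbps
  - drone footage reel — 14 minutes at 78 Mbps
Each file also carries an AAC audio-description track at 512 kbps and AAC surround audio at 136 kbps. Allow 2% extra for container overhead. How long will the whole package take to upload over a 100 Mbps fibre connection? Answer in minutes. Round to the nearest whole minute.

Audio total: 512 + 136 = 648 kbps = 0.648 Mbps.
conference talk: 3.898 Mbps × 3720 s × 1.02 = 14790.6 Mb
sports highlight package: 13.948 Mbps × 540 s × 1.02 = 7682.6 Mb
documentary: 6.948 Mbps × 2940 s × 1.02 = 20835.7 Mb
wedding highlight reel: 25.648 Mbps × 864 s × 1.02 = 22603.1 Mb
drone footage reel: 78.648 Mbps × 840 s × 1.02 = 67385.6 Mb
Total: 133297.5 Mb = 16662.2 MB.
At 100 Mbps: 133297.5 / 100 = 1333 s ≈ 22.2 minutes.

22 minutes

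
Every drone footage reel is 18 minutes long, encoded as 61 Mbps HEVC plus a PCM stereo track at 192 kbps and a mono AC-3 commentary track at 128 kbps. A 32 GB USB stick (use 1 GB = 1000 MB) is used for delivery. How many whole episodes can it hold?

18 min = 1080 s
Audio total: 192 + 128 = 320 kbps = 0.320 Mbps.
Total bitrate: 61.320 Mbps.
Per item: 61.320 Mbps × 1080 s = 66,226 Mb = 8,278 MB.
Capacity: 32 GB = 256,000 Mb; 3.87 items → 3 complete.

3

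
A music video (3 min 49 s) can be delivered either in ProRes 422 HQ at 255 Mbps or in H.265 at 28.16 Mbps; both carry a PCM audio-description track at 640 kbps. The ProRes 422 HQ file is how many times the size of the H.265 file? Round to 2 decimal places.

8.88

3 min 49 s = 229 s
Audio: 640 kbps = 0.640 Mbps.
ProRes 422 HQ: 255.640 Mbps × 229 s = 58541.6 Mb = 7.318 GB.
H.265: 28.800 Mbps × 229 s = 6595.2 Mb = 0.824 GB.
Ratio: 7.318 / 0.824 = 8.876.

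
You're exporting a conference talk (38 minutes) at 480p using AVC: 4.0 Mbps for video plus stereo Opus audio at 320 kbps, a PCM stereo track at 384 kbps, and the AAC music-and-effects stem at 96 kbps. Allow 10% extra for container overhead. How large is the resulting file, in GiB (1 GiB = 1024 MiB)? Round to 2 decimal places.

38 min = 2280 s
Audio total: 320 + 384 + 96 = 800 kbps = 0.800 Mbps.
Total bitrate: 4.0 + 0.800 = 4.800 Mbps.
Stream data: 4.800 Mbps × 2280 s = 10944.0 Mb.
With 10% container overhead: ×1.10.
12,038 Mb = 1,504,800,000 bytes ÷ 1,073,741,824 = 1.401 GiB.

1.40 GiB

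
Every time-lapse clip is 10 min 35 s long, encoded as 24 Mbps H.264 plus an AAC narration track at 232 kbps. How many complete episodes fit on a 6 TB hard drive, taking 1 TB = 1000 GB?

3119

10 min 35 s = 635 s
Audio: 232 kbps = 0.232 Mbps.
Total bitrate: 24.232 Mbps.
Per item: 24.232 Mbps × 635 s = 15,387 Mb = 1,923 MB.
Capacity: 6 TB = 48,000,000 Mb; 3119.45 items → 3119 complete.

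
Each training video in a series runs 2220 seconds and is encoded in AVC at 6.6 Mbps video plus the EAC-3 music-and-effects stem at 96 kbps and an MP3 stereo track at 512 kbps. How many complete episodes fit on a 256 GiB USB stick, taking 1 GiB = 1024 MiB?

Audio total: 96 + 512 = 608 kbps = 0.608 Mbps.
Total bitrate: 7.208 Mbps.
Per item: 7.208 Mbps × 2220 s = 16,002 Mb = 2,000 MB.
Capacity: 256 GiB = 2,199,023 Mb; 137.42 items → 137 complete.

137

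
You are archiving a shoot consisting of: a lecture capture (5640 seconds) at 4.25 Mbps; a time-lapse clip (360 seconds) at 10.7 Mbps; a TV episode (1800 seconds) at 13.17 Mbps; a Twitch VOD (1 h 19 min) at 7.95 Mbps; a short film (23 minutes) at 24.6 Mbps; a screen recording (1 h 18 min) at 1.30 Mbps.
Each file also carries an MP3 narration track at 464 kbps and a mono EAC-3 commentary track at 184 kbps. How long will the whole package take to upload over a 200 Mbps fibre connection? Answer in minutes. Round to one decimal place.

11.8 minutes

Audio total: 464 + 184 = 648 kbps = 0.648 Mbps.
lecture capture: 4.898 Mbps × 5640 s = 27624.7 Mb
time-lapse clip: 11.348 Mbps × 360 s = 4085.3 Mb
TV episode: 13.818 Mbps × 1800 s = 24872.4 Mb
Twitch VOD: 8.598 Mbps × 4740 s = 40754.5 Mb
short film: 25.248 Mbps × 1380 s = 34842.2 Mb
screen recording: 1.948 Mbps × 4680 s = 9116.6 Mb
Total: 141295.8 Mb = 17662.0 MB.
At 200 Mbps: 141295.8 / 200 = 706 s ≈ 11.8 minutes.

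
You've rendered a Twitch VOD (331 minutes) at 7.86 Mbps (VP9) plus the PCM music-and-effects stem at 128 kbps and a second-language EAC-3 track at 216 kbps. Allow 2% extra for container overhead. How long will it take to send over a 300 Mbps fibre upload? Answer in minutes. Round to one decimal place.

331 min = 19860 s
Audio total: 128 + 216 = 344 kbps = 0.344 Mbps.
Total bitrate: 8.204 Mbps.
File: 8.204 Mbps × 19860 s = 162931.4 Mb.
With 2% container overhead: ×1.02. → 166190.1 Mb.
At 300 Mbps: 166190.1 / 300 = 554.0 s ≈ 9.23 minutes.

9.2 minutes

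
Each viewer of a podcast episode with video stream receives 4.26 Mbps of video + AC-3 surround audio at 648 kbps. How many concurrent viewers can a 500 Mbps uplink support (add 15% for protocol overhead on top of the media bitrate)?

Audio: 648 kbps = 0.648 Mbps.
Per-viewer media rate: 4.908 Mbps.
On the wire with 15% overhead: 5.644 Mbps.
500 Mbps = 500.0 Mbps; 500.0 / 5.644 = 88.59 → 88 viewers.

88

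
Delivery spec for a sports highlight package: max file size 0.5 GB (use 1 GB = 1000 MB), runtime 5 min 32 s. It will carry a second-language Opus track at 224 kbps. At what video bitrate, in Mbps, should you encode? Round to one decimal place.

Budget: 0.5 GB = 4000.0 Mb.
5 min 32 s = 332 s
Total bitrate budget: 4000.0 Mb / 332 s = 12.048 Mbps.
Audio: 224 kbps = 0.224 Mbps.
Video: 12.048 − 0.224 = 11.824 Mbps.

11.8 Mbps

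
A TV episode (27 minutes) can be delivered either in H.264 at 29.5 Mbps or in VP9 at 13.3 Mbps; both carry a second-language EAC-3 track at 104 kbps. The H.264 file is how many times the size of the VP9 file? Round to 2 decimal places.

2.21

27 min = 1620 s
Audio: 104 kbps = 0.104 Mbps.
H.264: 29.604 Mbps × 1620 s = 47958.5 Mb = 5.583 GiB.
VP9: 13.404 Mbps × 1620 s = 21714.5 Mb = 2.528 GiB.
Ratio: 5.583 / 2.528 = 2.209.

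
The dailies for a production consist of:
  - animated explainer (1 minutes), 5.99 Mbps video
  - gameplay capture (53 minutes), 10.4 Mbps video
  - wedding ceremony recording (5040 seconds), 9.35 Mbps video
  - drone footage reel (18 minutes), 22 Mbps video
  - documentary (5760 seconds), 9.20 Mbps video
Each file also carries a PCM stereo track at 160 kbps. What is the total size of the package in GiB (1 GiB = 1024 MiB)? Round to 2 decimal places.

18.59 GiB

Audio: 160 kbps = 0.160 Mbps.
animated explainer: 6.150 Mbps × 60 s = 369.0 Mb
gameplay capture: 10.560 Mbps × 3180 s = 33580.8 Mb
wedding ceremony recording: 9.510 Mbps × 5040 s = 47930.4 Mb
drone footage reel: 22.160 Mbps × 1080 s = 23932.8 Mb
documentary: 9.360 Mbps × 5760 s = 53913.6 Mb
Total: 159726.6 Mb = 19965.8 MB.
= 18.59 GiB.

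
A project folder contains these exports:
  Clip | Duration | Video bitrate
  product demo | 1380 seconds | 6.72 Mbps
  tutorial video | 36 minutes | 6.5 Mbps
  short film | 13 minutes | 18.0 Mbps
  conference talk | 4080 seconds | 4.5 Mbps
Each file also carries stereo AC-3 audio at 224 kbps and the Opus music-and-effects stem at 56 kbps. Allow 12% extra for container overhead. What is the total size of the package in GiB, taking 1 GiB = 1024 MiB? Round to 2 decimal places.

Audio total: 224 + 56 = 280 kbps = 0.280 Mbps.
product demo: 7.000 Mbps × 1380 s × 1.12 = 10819.2 Mb
tutorial video: 6.780 Mbps × 2160 s × 1.12 = 16402.2 Mb
short film: 18.280 Mbps × 780 s × 1.12 = 15969.4 Mb
conference talk: 4.780 Mbps × 4080 s × 1.12 = 21842.7 Mb
Total: 65033.5 Mb = 8129.2 MB.
= 7.571 GiB.

7.57 GiB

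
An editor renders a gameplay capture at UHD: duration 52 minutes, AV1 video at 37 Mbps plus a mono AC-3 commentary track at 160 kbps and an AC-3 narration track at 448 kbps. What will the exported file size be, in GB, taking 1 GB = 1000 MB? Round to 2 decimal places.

14.67 GB

52 min = 3120 s
Audio total: 160 + 448 = 608 kbps = 0.608 Mbps.
Total bitrate: 37 + 0.608 = 37.608 Mbps.
Stream data: 37.608 Mbps × 3120 s = 117337.0 Mb.
117,337 Mb ÷ 8 = 14,667 MB → 14.67 GB.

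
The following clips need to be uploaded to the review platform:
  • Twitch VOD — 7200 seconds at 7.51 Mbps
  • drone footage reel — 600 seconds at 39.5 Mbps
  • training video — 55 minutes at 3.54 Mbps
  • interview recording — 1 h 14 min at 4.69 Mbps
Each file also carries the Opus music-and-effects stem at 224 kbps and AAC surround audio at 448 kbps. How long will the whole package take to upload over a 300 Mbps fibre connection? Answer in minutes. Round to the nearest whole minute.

7 minutes

Audio total: 224 + 448 = 672 kbps = 0.672 Mbps.
Twitch VOD: 8.182 Mbps × 7200 s = 58910.4 Mb
drone footage reel: 40.172 Mbps × 600 s = 24103.2 Mb
training video: 4.212 Mbps × 3300 s = 13899.6 Mb
interview recording: 5.362 Mbps × 4440 s = 23807.3 Mb
Total: 120720.5 Mb = 15090.1 MB.
At 300 Mbps: 120720.5 / 300 = 402 s ≈ 6.71 minutes.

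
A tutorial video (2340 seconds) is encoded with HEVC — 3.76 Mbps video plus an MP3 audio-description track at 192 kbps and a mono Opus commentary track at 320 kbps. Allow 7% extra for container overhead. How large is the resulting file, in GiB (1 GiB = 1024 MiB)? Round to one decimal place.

1.2 GiB

Audio total: 192 + 320 = 512 kbps = 0.512 Mbps.
Total bitrate: 3.76 + 0.512 = 4.272 Mbps.
Stream data: 4.272 Mbps × 2340 s = 9996.5 Mb.
With 7% container overhead: ×1.07.
10,696 Mb = 1,337,029,200 bytes ÷ 1,073,741,824 = 1.245 GiB.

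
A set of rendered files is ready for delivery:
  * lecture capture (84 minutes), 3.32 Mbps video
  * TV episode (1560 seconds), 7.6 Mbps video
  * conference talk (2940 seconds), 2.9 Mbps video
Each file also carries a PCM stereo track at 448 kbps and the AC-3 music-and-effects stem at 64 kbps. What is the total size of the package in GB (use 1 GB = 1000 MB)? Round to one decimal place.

5.2 GB

Audio total: 448 + 64 = 512 kbps = 0.512 Mbps.
lecture capture: 3.832 Mbps × 5040 s = 19313.3 Mb
TV episode: 8.112 Mbps × 1560 s = 12654.7 Mb
conference talk: 3.412 Mbps × 2940 s = 10031.3 Mb
Total: 41999.3 Mb = 5249.9 MB.
= 5.250 GB.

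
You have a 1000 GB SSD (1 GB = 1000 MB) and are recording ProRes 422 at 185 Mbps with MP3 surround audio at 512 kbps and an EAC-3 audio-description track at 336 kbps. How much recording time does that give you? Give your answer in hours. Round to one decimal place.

Audio total: 512 + 336 = 848 kbps = 0.848 Mbps.
Total bitrate: 185 + 0.848 = 185.848 Mbps.
Capacity: 1000 GB = 8,000,000 Mb.
Recording time: 8,000,000 / 185.848 = 43,046 s ≈ 12.0 hours.

12.0 hours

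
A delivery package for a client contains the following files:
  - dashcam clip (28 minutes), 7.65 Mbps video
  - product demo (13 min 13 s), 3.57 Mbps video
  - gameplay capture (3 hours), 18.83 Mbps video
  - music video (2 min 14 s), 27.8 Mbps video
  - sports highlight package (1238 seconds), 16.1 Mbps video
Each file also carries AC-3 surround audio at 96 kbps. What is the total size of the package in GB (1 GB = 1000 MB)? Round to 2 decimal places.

Audio: 96 kbps = 0.096 Mbps.
dashcam clip: 7.746 Mbps × 1680 s = 13013.3 Mb
product demo: 3.666 Mbps × 793 s = 2907.1 Mb
gameplay capture: 18.926 Mbps × 10800 s = 204400.8 Mb
music video: 27.896 Mbps × 134 s = 3738.1 Mb
sports highlight package: 16.196 Mbps × 1238 s = 20050.6 Mb
Total: 244109.9 Mb = 30513.7 MB.
= 30.51 GB.

30.51 GB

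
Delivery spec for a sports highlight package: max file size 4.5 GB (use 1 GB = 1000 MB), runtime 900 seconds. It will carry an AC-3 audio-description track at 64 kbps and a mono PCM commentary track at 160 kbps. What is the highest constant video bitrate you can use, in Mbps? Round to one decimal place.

39.8 Mbps

Budget: 4.5 GB = 36000.0 Mb.
Total bitrate budget: 36000.0 Mb / 900 s = 40.000 Mbps.
Audio total: 64 + 160 = 224 kbps = 0.224 Mbps.
Video: 40.000 − 0.224 = 39.776 Mbps.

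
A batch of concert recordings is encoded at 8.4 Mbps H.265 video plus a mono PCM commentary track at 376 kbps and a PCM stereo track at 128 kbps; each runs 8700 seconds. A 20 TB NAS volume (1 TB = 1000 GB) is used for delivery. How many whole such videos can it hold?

Audio total: 376 + 128 = 504 kbps = 0.504 Mbps.
Total bitrate: 8.904 Mbps.
Per item: 8.904 Mbps × 8700 s = 77,465 Mb = 9,683 MB.
Capacity: 20 TB = 160,000,000 Mb; 2065.45 items → 2065 complete.

2065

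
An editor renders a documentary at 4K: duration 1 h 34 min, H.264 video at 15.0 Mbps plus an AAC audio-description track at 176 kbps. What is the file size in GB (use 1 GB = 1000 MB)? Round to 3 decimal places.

10.699 GB

1 h 34 min = 94 min = 5640 s
Audio: 176 kbps = 0.176 Mbps.
Total bitrate: 15.0 + 0.176 = 15.176 Mbps.
Stream data: 15.176 Mbps × 5640 s = 85592.6 Mb.
85,593 Mb ÷ 8 = 10,699 MB → 10.70 GB.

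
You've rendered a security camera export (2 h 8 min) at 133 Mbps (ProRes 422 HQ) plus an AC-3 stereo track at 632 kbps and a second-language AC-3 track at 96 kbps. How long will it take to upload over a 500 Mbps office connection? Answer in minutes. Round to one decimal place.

2 h 8 min = 128 min = 7680 s
Audio total: 632 + 96 = 728 kbps = 0.728 Mbps.
Total bitrate: 133.728 Mbps.
File: 133.728 Mbps × 7680 s = 1027031.0 Mb.
At 500 Mbps: 1027031.0 / 500 = 2054.1 s ≈ 34.2 minutes.

34.2 minutes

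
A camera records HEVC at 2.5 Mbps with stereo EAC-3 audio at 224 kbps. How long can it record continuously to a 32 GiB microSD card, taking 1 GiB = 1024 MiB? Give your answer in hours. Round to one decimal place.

28.0 hours

Audio: 224 kbps = 0.224 Mbps.
Total bitrate: 2.5 + 0.224 = 2.724 Mbps.
Capacity: 32 GiB = 274,878 Mb.
Recording time: 274,878 / 2.724 = 100,910 s ≈ 28.0 hours.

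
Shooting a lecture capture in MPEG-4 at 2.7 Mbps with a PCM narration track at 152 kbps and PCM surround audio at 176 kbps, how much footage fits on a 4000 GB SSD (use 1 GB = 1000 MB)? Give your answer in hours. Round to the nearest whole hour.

2936 hours

Audio total: 152 + 176 = 328 kbps = 0.328 Mbps.
Total bitrate: 2.7 + 0.328 = 3.028 Mbps.
Capacity: 4000 GB = 32,000,000 Mb.
Recording time: 32,000,000 / 3.028 = 10,568,032 s ≈ 2,936 hours.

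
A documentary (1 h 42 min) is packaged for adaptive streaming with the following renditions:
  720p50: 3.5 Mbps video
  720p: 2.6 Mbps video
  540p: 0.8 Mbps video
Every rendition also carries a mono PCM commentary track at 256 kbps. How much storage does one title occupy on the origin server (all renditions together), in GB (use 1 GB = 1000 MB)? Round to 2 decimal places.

1 h 42 min = 102 min = 6120 s
Audio: 256 kbps = 0.256 Mbps.
Sum of rendition bitrates: (3.5+0.256) + (2.6+0.256) + (0.8+0.256) = 7.668 Mbps.
× 6120 s = 46,928 Mb = 5,866 MB = 5.866 GB.

5.87 GB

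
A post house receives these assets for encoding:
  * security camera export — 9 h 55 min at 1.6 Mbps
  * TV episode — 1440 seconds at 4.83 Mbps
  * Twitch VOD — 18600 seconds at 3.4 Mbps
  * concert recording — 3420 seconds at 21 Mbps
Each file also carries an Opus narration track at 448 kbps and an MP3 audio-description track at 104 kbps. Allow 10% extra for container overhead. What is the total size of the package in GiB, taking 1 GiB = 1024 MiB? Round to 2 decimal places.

Audio total: 448 + 104 = 552 kbps = 0.552 Mbps.
security camera export: 2.152 Mbps × 35700 s × 1.10 = 84509.0 Mb
TV episode: 5.382 Mbps × 1440 s × 1.10 = 8525.1 Mb
Twitch VOD: 3.952 Mbps × 18600 s × 1.10 = 80857.9 Mb
concert recording: 21.552 Mbps × 3420 s × 1.10 = 81078.6 Mb
Total: 254970.7 Mb = 31871.3 MB.
= 29.68 GiB.

29.68 GiB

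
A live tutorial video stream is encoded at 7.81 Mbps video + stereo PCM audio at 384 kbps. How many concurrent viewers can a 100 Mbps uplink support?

Audio: 384 kbps = 0.384 Mbps.
Per-viewer media rate: 8.194 Mbps.
100 Mbps = 100.0 Mbps; 100.0 / 8.194 = 12.20 → 12 viewers.

12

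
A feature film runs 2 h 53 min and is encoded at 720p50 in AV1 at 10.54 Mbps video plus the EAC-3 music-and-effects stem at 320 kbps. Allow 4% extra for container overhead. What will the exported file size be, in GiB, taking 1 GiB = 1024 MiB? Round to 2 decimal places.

2 h 53 min = 173 min = 10380 s
Audio: 320 kbps = 0.320 Mbps.
Total bitrate: 10.54 + 0.320 = 10.860 Mbps.
Stream data: 10.860 Mbps × 10380 s = 112726.8 Mb.
With 4% container overhead: ×1.04.
117,236 Mb = 14,654,484,000 bytes ÷ 1,073,741,824 = 13.65 GiB.

13.65 GiB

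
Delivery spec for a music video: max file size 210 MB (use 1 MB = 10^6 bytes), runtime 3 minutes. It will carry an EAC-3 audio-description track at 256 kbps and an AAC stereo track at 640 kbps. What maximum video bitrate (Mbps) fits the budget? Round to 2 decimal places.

Budget: 210 MB = 1680.0 Mb.
3 min = 180 s
Total bitrate budget: 1680.0 Mb / 180 s = 9.333 Mbps.
Audio total: 256 + 640 = 896 kbps = 0.896 Mbps.
Video: 9.333 − 0.896 = 8.437 Mbps.

8.44 Mbps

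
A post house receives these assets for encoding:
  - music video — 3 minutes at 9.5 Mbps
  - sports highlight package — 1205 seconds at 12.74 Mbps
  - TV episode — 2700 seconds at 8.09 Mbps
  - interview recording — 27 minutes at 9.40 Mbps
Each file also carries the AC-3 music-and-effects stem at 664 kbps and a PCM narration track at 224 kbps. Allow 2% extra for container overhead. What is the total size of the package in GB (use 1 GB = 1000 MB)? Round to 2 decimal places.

7.55 GB

Audio total: 664 + 224 = 888 kbps = 0.888 Mbps.
music video: 10.388 Mbps × 180 s × 1.02 = 1907.2 Mb
sports highlight package: 13.628 Mbps × 1205 s × 1.02 = 16750.2 Mb
TV episode: 8.978 Mbps × 2700 s × 1.02 = 24725.4 Mb
interview recording: 10.288 Mbps × 1620 s × 1.02 = 16999.9 Mb
Total: 60382.7 Mb = 7547.8 MB.
= 7.548 GB.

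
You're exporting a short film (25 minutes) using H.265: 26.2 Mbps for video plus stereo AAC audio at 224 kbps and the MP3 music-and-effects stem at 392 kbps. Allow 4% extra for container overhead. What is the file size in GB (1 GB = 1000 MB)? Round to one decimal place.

5.2 GB

25 min = 1500 s
Audio total: 224 + 392 = 616 kbps = 0.616 Mbps.
Total bitrate: 26.2 + 0.616 = 26.816 Mbps.
Stream data: 26.816 Mbps × 1500 s = 40224.0 Mb.
With 4% container overhead: ×1.04.
41,833 Mb ÷ 8 = 5,229 MB → 5.229 GB.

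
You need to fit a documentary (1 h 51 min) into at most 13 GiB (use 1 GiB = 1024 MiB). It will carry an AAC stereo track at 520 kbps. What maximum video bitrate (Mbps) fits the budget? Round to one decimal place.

Budget: 13 GiB = 111669.1 Mb.
1 h 51 min = 111 min = 6660 s
Total bitrate budget: 111669.1 Mb / 6660 s = 16.767 Mbps.
Audio: 520 kbps = 0.520 Mbps.
Video: 16.767 − 0.520 = 16.247 Mbps.

16.2 Mbps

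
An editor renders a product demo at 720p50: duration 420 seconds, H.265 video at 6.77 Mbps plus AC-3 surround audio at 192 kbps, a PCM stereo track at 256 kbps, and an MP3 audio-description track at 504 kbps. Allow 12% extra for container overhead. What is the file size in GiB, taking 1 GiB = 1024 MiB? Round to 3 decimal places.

Audio total: 192 + 256 + 504 = 952 kbps = 0.952 Mbps.
Total bitrate: 6.77 + 0.952 = 7.722 Mbps.
Stream data: 7.722 Mbps × 420 s = 3243.2 Mb.
With 12% container overhead: ×1.12.
3,632 Mb = 454,053,600 bytes ÷ 1,073,741,824 = 0.4229 GiB.

0.423 GiB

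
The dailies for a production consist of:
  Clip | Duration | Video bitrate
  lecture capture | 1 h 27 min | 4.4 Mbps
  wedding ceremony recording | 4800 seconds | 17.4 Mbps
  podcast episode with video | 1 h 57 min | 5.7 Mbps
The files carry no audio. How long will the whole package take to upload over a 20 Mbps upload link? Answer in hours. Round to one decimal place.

2.0 hours

lecture capture: 4.400 Mbps × 5220 s = 22968.0 Mb
wedding ceremony recording: 17.400 Mbps × 4800 s = 83520.0 Mb
podcast episode with video: 5.700 Mbps × 7020 s = 40014.0 Mb
Total: 146502.0 Mb = 18312.8 MB.
At 20 Mbps: 146502.0 / 20 = 7325 s ≈ 2.03 hours.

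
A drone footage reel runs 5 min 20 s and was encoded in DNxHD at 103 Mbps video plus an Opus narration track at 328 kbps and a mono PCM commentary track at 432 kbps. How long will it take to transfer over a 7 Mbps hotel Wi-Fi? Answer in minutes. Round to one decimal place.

79.1 minutes

5 min 20 s = 320 s
Audio total: 328 + 432 = 760 kbps = 0.760 Mbps.
Total bitrate: 103.760 Mbps.
File: 103.760 Mbps × 320 s = 33203.2 Mb.
At 7 Mbps: 33203.2 / 7 = 4743.3 s ≈ 79.1 minutes.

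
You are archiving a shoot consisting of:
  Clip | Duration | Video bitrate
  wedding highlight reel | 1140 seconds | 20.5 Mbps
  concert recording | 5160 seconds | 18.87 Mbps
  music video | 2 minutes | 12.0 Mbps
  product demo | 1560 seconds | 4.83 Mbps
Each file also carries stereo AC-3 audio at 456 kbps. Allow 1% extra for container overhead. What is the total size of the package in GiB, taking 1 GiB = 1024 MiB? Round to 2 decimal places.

Audio: 456 kbps = 0.456 Mbps.
wedding highlight reel: 20.956 Mbps × 1140 s × 1.01 = 24128.7 Mb
concert recording: 19.326 Mbps × 5160 s × 1.01 = 100719.4 Mb
music video: 12.456 Mbps × 120 s × 1.01 = 1509.7 Mb
product demo: 5.286 Mbps × 1560 s × 1.01 = 8328.6 Mb
Total: 134686.4 Mb = 16835.8 MB.
= 15.68 GiB.

15.68 GiB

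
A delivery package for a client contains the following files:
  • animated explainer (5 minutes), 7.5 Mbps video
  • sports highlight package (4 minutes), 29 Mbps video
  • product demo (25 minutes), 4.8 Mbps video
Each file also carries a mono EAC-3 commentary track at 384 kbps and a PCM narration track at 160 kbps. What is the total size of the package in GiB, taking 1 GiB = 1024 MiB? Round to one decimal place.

2.0 GiB

Audio total: 384 + 160 = 544 kbps = 0.544 Mbps.
animated explainer: 8.044 Mbps × 300 s = 2413.2 Mb
sports highlight package: 29.544 Mbps × 240 s = 7090.6 Mb
product demo: 5.344 Mbps × 1500 s = 8016.0 Mb
Total: 17519.8 Mb = 2190.0 MB.
= 2.040 GiB.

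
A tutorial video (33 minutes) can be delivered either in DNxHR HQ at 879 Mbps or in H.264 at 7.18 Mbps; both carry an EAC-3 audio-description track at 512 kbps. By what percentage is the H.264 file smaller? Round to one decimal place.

99.1%

33 min = 1980 s
Audio: 512 kbps = 0.512 Mbps.
DNxHR HQ: 879.512 Mbps × 1980 s = 1741433.8 Mb = 202.730 GiB.
H.264: 7.692 Mbps × 1980 s = 15230.2 Mb = 1.773 GiB.
Reduction: (1 − 1.773/202.730) × 100 = 99.13%.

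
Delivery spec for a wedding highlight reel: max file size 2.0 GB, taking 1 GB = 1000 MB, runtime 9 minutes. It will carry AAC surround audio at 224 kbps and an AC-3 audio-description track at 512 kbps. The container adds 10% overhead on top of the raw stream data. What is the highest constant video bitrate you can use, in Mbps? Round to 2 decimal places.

26.20 Mbps

Budget: 2.0 GB = 16000.0 Mb.
Stream payload after overhead: 16000.0 / 1.10 = 14545.5 Mb.
9 min = 540 s
Total bitrate budget: 14545.5 Mb / 540 s = 26.936 Mbps.
Audio total: 224 + 512 = 736 kbps = 0.736 Mbps.
Video: 26.936 − 0.736 = 26.200 Mbps.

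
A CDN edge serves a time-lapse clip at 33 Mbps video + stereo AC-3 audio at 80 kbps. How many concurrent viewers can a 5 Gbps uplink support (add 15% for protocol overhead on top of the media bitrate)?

131

Audio: 80 kbps = 0.080 Mbps.
Per-viewer media rate: 33.080 Mbps.
On the wire with 15% overhead: 38.042 Mbps.
5 Gbps = 5,000 Mbps; 5,000 / 38.042 = 131.43 → 131 viewers.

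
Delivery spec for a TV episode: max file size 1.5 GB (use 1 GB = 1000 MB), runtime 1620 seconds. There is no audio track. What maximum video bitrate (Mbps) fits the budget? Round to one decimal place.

7.4 Mbps

Budget: 1.5 GB = 12000.0 Mb.
Total bitrate budget: 12000.0 Mb / 1620 s = 7.407 Mbps.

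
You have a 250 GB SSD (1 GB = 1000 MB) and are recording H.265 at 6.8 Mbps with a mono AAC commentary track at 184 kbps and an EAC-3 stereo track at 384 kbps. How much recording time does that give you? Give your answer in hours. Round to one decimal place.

75.4 hours

Audio total: 184 + 384 = 568 kbps = 0.568 Mbps.
Total bitrate: 6.8 + 0.568 = 7.368 Mbps.
Capacity: 250 GB = 2,000,000 Mb.
Recording time: 2,000,000 / 7.368 = 271,444 s ≈ 75.4 hours.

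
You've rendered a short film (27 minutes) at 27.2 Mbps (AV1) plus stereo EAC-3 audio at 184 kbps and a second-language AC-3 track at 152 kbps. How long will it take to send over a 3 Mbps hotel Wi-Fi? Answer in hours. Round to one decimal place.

4.1 hours

27 min = 1620 s
Audio total: 184 + 152 = 336 kbps = 0.336 Mbps.
Total bitrate: 27.536 Mbps.
File: 27.536 Mbps × 1620 s = 44608.3 Mb.
At 3 Mbps: 44608.3 / 3 = 14869.4 s ≈ 4.13 hours.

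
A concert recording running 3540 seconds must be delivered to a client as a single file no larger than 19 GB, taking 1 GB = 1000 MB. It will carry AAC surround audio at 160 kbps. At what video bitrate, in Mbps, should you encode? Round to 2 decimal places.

42.78 Mbps

Budget: 19 GB = 152000.0 Mb.
Total bitrate budget: 152000.0 Mb / 3540 s = 42.938 Mbps.
Audio: 160 kbps = 0.160 Mbps.
Video: 42.938 − 0.160 = 42.778 Mbps.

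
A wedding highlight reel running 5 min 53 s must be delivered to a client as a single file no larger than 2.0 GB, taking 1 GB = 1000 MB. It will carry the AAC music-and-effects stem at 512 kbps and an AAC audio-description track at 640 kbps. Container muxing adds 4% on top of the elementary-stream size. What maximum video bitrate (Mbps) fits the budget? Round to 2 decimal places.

Budget: 2.0 GB = 16000.0 Mb.
Stream payload after overhead: 16000.0 / 1.04 = 15384.6 Mb.
5 min 53 s = 353 s
Total bitrate budget: 15384.6 Mb / 353 s = 43.582 Mbps.
Audio total: 512 + 640 = 1152 kbps = 1.152 Mbps.
Video: 43.582 − 1.152 = 42.430 Mbps.

42.43 Mbps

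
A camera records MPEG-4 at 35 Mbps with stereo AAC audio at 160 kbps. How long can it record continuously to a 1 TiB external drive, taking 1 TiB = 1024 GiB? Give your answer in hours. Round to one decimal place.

69.5 hours

Audio: 160 kbps = 0.160 Mbps.
Total bitrate: 35 + 0.160 = 35.160 Mbps.
Capacity: 1 TiB = 8,796,093 Mb.
Recording time: 8,796,093 / 35.160 = 250,173 s ≈ 69.5 hours.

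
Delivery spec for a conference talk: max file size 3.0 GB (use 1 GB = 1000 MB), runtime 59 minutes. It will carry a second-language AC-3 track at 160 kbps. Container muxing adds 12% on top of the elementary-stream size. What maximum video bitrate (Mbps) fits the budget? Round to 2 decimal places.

Budget: 3.0 GB = 24000.0 Mb.
Stream payload after overhead: 24000.0 / 1.12 = 21428.6 Mb.
59 min = 3540 s
Total bitrate budget: 21428.6 Mb / 3540 s = 6.053 Mbps.
Audio: 160 kbps = 0.160 Mbps.
Video: 6.053 − 0.160 = 5.893 Mbps.

5.89 Mbps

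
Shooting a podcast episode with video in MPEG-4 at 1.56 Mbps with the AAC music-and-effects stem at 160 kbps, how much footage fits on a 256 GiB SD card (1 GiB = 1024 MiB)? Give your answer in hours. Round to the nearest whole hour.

Audio: 160 kbps = 0.160 Mbps.
Total bitrate: 1.56 + 0.160 = 1.720 Mbps.
Capacity: 256 GiB = 2,199,023 Mb.
Recording time: 2,199,023 / 1.720 = 1,278,502 s ≈ 355 hours.

355 hours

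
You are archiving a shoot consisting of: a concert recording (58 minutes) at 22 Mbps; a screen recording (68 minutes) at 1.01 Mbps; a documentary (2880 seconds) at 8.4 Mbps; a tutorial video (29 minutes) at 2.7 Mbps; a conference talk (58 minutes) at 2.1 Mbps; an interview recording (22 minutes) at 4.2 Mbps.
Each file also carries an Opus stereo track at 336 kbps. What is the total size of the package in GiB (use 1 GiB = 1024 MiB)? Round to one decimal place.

Audio: 336 kbps = 0.336 Mbps.
concert recording: 22.336 Mbps × 3480 s = 77729.3 Mb
screen recording: 1.346 Mbps × 4080 s = 5491.7 Mb
documentary: 8.736 Mbps × 2880 s = 25159.7 Mb
tutorial video: 3.036 Mbps × 1740 s = 5282.6 Mb
conference talk: 2.436 Mbps × 3480 s = 8477.3 Mb
interview recording: 4.536 Mbps × 1320 s = 5987.5 Mb
Total: 128128.1 Mb = 16016.0 MB.
= 14.92 GiB.

14.9 GiB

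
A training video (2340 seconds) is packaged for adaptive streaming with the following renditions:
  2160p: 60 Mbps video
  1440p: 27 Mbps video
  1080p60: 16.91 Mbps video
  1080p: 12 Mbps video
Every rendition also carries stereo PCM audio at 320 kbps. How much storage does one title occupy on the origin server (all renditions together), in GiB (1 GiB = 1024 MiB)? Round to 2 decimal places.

Audio: 320 kbps = 0.320 Mbps.
Sum of rendition bitrates: (60+0.320) + (27+0.320) + (16.91+0.320) + (12+0.320) = 117.190 Mbps.
× 2340 s = 274,225 Mb = 34,278 MB = 31.92 GiB.

31.92 GiB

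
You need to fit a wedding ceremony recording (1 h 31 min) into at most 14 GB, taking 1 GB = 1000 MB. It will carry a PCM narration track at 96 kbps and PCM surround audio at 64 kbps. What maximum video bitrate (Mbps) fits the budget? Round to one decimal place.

20.4 Mbps

Budget: 14 GB = 112000.0 Mb.
1 h 31 min = 91 min = 5460 s
Total bitrate budget: 112000.0 Mb / 5460 s = 20.513 Mbps.
Audio total: 96 + 64 = 160 kbps = 0.160 Mbps.
Video: 20.513 − 0.160 = 20.353 Mbps.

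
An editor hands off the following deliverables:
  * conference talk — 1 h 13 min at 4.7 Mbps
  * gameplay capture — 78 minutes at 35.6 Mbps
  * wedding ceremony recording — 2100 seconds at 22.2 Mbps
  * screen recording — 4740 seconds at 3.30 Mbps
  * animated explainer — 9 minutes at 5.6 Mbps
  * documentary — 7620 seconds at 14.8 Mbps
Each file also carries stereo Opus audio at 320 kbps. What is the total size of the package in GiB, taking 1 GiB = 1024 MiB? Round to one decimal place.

Audio: 320 kbps = 0.320 Mbps.
conference talk: 5.020 Mbps × 4380 s = 21987.6 Mb
gameplay capture: 35.920 Mbps × 4680 s = 168105.6 Mb
wedding ceremony recording: 22.520 Mbps × 2100 s = 47292.0 Mb
screen recording: 3.620 Mbps × 4740 s = 17158.8 Mb
animated explainer: 5.920 Mbps × 540 s = 3196.8 Mb
documentary: 15.120 Mbps × 7620 s = 115214.4 Mb
Total: 372955.2 Mb = 46619.4 MB.
= 43.42 GiB.

43.4 GiB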